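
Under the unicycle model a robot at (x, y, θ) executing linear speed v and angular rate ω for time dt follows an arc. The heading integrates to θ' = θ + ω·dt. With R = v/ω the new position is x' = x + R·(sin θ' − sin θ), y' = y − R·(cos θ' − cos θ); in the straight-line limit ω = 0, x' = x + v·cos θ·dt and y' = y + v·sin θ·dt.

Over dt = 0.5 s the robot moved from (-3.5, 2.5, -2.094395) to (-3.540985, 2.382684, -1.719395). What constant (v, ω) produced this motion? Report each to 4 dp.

v = 0.2500, ω = 0.7500

Δθ = -1.719395 − -2.094395 = 0.375000
ω = Δθ/dt = 0.375000/0.5 = 0.7500
R = −Δy/(cos θ' − cos θ) = 0.3333
v = R·ω = 0.3333·0.7500 = 0.2500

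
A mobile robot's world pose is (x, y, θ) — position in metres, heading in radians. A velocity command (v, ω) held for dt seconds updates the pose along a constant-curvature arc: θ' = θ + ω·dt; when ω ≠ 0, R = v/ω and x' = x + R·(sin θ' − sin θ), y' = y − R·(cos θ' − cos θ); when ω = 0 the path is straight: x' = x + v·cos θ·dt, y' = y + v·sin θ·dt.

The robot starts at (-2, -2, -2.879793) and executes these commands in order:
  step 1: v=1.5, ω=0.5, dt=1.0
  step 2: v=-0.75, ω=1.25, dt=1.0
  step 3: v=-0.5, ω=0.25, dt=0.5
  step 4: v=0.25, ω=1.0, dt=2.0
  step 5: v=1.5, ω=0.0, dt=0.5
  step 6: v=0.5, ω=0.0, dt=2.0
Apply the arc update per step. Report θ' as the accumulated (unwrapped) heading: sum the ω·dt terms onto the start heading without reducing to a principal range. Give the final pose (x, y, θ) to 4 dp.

(-1.9130, -0.3519, 0.9952)

step 1: θ'=-2.3798 (R=3.0000) → pose (-3.2942, -2.7270, -2.3798)
step 2: θ'=-1.1298 (R=-0.6000) → pose (-3.1658, -2.0367, -1.1298)
step 3: θ'=-1.0048 (R=-2.0000) → pose (-3.2863, -1.8179, -1.0048)
step 4: θ'=0.9952 (R=0.2500) → pose (-2.8656, -1.8199, 0.9952)
step 5: θ'=0.9952 (straight) → pose (-2.4573, -1.1908, 0.9952)
step 6: θ'=0.9952 (straight) → pose (-1.9130, -0.3519, 0.9952)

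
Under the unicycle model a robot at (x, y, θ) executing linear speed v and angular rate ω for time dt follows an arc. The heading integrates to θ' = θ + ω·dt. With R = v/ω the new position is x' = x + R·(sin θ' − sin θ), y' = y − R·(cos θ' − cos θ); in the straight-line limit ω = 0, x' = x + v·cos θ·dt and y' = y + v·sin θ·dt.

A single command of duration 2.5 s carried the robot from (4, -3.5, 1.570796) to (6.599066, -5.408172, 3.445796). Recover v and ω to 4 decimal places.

Δθ = 3.445796 − 1.570796 = 1.875000
ω = Δθ/dt = 1.875000/2.5 = 0.7500
R = Δx/(sin θ' − sin θ) = -2.0000
v = R·ω = -2.0000·0.7500 = -1.5000

v = -1.5000, ω = 0.7500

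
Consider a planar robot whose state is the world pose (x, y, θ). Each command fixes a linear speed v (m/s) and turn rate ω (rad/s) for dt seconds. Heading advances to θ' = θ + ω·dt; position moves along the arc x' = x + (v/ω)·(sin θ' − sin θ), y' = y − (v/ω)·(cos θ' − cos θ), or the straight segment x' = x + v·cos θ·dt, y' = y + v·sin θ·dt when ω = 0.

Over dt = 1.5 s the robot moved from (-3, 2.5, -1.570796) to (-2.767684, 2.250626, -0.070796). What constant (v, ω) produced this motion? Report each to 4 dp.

Δθ = -0.070796 − -1.570796 = 1.500000
ω = Δθ/dt = 1.500000/1.5 = 1.0000
R = −Δy/(cos θ' − cos θ) = 0.2500
v = R·ω = 0.2500·1.0000 = 0.2500

v = 0.2500, ω = 1.0000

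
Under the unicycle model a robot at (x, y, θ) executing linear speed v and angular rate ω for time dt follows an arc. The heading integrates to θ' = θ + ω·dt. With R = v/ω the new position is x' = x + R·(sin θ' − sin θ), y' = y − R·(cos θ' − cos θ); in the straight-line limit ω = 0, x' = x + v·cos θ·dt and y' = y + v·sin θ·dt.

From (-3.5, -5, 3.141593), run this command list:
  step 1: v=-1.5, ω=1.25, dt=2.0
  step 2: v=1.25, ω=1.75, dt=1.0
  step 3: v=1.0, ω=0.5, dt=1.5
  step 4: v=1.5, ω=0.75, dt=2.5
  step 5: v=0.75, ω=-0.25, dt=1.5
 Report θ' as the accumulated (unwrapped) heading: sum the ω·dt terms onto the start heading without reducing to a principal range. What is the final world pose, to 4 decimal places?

step 1: θ'=5.6416 (R=-1.2000) → pose (-2.7818, -2.8386, 5.6416)
step 2: θ'=7.3916 (R=0.7143) → pose (-1.7151, -2.5850, 7.3916)
step 3: θ'=8.1416 (R=2.0000) → pose (-1.5872, -1.1255, 8.1416)
step 4: θ'=10.0166 (R=2.0000) → pose (-4.6208, -0.0330, 10.0166)
step 5: θ'=9.6416 (R=-3.0000) → pose (-5.6490, -0.4730, 9.6416)

(-5.6490, -0.4730, 9.6416)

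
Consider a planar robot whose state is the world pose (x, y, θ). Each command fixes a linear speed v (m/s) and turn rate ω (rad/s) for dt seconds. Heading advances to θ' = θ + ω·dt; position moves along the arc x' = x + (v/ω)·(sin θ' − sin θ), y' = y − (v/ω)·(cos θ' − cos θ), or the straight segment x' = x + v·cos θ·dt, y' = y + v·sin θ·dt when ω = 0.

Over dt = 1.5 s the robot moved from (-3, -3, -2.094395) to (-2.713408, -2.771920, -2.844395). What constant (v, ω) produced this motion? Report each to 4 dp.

v = -0.2500, ω = -0.5000

Δθ = -2.844395 − -2.094395 = -0.750000
ω = Δθ/dt = -0.750000/1.5 = -0.5000
R = Δx/(sin θ' − sin θ) = 0.5000
v = R·ω = 0.5000·-0.5000 = -0.2500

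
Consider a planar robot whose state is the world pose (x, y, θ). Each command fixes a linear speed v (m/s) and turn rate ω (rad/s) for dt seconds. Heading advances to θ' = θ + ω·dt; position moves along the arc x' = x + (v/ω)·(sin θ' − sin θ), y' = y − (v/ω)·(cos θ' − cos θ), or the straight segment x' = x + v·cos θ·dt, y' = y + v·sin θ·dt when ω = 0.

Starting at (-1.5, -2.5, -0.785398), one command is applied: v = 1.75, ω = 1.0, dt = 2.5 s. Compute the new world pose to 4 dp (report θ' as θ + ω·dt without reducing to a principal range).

θ' = -0.7854 + 1.0·2.5 = 1.7146
R = v/ω = 1.75/1.0 = 1.7500
x' = -1.5 + 1.7500·(sin 1.7146 − sin -0.7854) = 1.4694
y' = -2.5 − 1.7500·(cos 1.7146 − cos -0.7854) = -1.0118

(1.4694, -1.0118, 1.7146)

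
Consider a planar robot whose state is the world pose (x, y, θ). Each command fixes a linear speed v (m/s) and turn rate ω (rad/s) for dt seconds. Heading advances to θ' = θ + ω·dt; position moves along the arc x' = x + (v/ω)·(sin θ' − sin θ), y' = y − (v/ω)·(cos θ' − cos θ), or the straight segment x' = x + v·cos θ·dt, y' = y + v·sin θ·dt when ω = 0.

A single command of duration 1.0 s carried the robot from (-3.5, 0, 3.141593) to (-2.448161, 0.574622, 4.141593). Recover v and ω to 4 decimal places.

v = -1.2500, ω = 1.0000

Δθ = 4.141593 − 3.141593 = 1.000000
ω = Δθ/dt = 1.000000/1.0 = 1.0000
R = Δx/(sin θ' − sin θ) = -1.2500
v = R·ω = -1.2500·1.0000 = -1.2500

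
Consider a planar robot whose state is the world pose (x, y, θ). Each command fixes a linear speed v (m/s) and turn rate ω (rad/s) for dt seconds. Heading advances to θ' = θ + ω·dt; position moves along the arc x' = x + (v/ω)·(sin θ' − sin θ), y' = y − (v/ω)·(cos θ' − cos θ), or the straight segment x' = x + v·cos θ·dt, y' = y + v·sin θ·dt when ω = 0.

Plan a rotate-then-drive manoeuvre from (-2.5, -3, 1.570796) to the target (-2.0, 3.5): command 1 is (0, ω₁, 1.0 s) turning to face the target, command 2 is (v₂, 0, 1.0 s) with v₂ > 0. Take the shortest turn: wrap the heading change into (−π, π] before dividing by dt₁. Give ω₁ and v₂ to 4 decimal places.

heading to target = atan2(3.5−-3, -2−-2.5) = 1.4940
Δθ = wrap(1.4940 − 1.5708) = -0.0768; ω₁ = Δθ/dt₁ = -0.0768
distance = √((-2−-2.5)² + (3.5−-3)²) = 6.5192; v₂ = distance/dt₂ = 6.5192

ω₁ = -0.0768, v₂ = 6.5192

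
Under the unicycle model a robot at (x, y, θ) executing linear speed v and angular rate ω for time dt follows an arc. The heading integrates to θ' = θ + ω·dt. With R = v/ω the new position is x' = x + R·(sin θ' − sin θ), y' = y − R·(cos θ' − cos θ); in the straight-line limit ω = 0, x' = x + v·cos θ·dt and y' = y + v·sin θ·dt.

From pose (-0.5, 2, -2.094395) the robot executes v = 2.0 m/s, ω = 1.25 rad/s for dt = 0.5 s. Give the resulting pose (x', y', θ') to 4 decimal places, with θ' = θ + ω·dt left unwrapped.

θ' = -2.0944 + 1.25·0.5 = -1.4694
R = v/ω = 2.0/1.25 = 1.6000
x' = -0.5 + 1.6000·(sin -1.4694 − sin -2.0944) = -0.7061
y' = 2 − 1.6000·(cos -1.4694 − cos -2.0944) = 1.0380

(-0.7061, 1.0380, -1.4694)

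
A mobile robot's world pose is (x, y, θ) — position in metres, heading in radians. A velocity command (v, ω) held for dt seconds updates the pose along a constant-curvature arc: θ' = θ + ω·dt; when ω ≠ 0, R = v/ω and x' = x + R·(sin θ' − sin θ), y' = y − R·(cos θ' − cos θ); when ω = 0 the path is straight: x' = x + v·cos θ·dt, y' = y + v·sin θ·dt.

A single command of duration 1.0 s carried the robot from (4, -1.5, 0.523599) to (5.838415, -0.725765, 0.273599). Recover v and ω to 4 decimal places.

Δθ = 0.273599 − 0.523599 = -0.250000
ω = Δθ/dt = -0.250000/1.0 = -0.2500
R = Δx/(sin θ' − sin θ) = -8.0000
v = R·ω = -8.0000·-0.2500 = 2.0000

v = 2.0000, ω = -0.2500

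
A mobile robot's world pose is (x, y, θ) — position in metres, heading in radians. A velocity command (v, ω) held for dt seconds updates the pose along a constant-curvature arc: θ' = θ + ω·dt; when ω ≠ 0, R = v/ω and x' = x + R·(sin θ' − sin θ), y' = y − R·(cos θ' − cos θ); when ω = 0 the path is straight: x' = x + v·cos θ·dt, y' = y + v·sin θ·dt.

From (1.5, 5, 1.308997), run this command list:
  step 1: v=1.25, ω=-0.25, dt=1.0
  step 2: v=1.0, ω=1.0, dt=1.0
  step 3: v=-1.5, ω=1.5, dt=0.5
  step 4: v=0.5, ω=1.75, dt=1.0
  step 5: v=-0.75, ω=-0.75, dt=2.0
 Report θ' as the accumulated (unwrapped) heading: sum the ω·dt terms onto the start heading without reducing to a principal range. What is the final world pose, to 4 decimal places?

step 1: θ'=1.0590 (R=-5.0000) → pose (1.9703, 6.1546, 1.0590)
step 2: θ'=2.0590 (R=1.0000) → pose (1.9816, 7.1134, 2.0590)
step 3: θ'=2.8090 (R=-1.0000) → pose (2.5383, 6.6373, 2.8090)
step 4: θ'=4.5590 (R=0.2857) → pose (2.1627, 6.4109, 4.5590)
step 5: θ'=3.0590 (R=1.0000) → pose (3.2334, 7.2547, 3.0590)

(3.2334, 7.2547, 3.0590)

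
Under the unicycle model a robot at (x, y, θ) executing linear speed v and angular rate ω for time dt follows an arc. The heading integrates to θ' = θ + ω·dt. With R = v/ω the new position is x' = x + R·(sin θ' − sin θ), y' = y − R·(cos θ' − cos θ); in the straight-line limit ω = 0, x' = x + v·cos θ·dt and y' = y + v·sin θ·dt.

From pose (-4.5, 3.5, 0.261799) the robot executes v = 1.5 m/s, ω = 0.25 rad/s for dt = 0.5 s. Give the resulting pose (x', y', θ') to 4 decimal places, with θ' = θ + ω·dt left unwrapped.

(-3.7896, 3.7388, 0.3868)

θ' = 0.2618 + 0.25·0.5 = 0.3868
R = v/ω = 1.5/0.25 = 6.0000
x' = -4.5 + 6.0000·(sin 0.3868 − sin 0.2618) = -3.7896
y' = 3.5 − 6.0000·(cos 0.3868 − cos 0.2618) = 3.7388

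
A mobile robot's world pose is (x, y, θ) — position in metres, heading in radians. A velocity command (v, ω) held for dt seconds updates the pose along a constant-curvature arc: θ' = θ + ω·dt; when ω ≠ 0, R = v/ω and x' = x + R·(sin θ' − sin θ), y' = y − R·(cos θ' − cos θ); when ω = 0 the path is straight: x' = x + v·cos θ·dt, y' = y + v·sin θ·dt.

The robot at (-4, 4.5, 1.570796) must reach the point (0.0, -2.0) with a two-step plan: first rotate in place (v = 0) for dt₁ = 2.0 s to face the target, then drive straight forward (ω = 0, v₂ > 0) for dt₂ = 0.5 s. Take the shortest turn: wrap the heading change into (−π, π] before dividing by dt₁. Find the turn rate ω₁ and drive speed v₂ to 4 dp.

heading to target = atan2(-2−4.5, 0−-4) = -1.0191
Δθ = wrap(-1.0191 − 1.5708) = -2.5899; ω₁ = Δθ/dt₁ = -1.2950
distance = √((0−-4)² + (-2−4.5)²) = 7.6322; v₂ = distance/dt₂ = 15.2643

ω₁ = -1.2950, v₂ = 15.2643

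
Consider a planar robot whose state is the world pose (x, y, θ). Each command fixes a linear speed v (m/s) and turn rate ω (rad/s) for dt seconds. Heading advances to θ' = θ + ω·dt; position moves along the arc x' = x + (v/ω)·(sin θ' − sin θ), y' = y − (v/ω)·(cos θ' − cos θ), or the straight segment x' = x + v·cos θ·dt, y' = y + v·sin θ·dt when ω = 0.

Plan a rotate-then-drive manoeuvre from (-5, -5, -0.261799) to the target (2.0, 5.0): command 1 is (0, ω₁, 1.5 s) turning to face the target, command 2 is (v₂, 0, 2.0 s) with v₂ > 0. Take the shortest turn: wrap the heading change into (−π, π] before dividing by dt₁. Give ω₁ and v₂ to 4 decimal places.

heading to target = atan2(5−-5, 2−-5) = 0.9601
Δθ = wrap(0.9601 − -0.2618) = 1.2219; ω₁ = Δθ/dt₁ = 0.8146
distance = √((2−-5)² + (5−-5)²) = 12.2066; v₂ = distance/dt₂ = 6.1033

ω₁ = 0.8146, v₂ = 6.1033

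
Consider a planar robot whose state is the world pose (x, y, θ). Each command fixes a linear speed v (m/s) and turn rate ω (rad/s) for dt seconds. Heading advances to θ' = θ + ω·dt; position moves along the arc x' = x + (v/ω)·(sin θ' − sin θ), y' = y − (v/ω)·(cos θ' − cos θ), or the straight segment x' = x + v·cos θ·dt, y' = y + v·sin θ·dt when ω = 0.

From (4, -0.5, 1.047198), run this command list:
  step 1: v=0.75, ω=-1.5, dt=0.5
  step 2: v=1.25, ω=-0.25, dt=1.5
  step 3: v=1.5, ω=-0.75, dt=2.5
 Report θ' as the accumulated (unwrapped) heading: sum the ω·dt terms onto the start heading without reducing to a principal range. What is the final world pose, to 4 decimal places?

step 1: θ'=0.2972 (R=-0.5000) → pose (4.2866, -0.2719, 0.2972)
step 2: θ'=-0.0778 (R=-5.0000) → pose (6.1394, -0.0678, -0.0778)
step 3: θ'=-1.9528 (R=-2.0000) → pose (7.8398, -2.8074, -1.9528)

(7.8398, -2.8074, -1.9528)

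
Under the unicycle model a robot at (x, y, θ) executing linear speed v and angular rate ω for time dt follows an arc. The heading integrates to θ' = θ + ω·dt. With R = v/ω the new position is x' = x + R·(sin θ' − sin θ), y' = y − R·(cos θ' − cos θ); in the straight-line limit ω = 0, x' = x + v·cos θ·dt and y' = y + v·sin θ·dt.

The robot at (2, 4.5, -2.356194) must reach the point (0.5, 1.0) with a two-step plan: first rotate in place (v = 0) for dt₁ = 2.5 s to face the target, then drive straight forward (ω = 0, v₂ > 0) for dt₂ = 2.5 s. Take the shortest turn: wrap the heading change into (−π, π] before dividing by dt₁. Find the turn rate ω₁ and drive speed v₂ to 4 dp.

heading to target = atan2(1−4.5, 0.5−2) = -1.9757
Δθ = wrap(-1.9757 − -2.3562) = 0.3805; ω₁ = Δθ/dt₁ = 0.1522
distance = √((0.5−2)² + (1−4.5)²) = 3.8079; v₂ = distance/dt₂ = 1.5232

ω₁ = 0.1522, v₂ = 1.5232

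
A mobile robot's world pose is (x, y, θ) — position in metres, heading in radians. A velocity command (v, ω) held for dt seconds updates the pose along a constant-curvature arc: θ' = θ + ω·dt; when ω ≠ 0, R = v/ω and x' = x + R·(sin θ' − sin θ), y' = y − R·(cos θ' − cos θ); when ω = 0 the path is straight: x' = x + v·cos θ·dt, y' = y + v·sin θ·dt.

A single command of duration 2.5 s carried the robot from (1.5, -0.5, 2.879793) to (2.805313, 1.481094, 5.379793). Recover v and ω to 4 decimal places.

Δθ = 5.379793 − 2.879793 = 2.500000
ω = Δθ/dt = 2.500000/2.5 = 1.0000
R = −Δy/(cos θ' − cos θ) = -1.2500
v = R·ω = -1.2500·1.0000 = -1.2500

v = -1.2500, ω = 1.0000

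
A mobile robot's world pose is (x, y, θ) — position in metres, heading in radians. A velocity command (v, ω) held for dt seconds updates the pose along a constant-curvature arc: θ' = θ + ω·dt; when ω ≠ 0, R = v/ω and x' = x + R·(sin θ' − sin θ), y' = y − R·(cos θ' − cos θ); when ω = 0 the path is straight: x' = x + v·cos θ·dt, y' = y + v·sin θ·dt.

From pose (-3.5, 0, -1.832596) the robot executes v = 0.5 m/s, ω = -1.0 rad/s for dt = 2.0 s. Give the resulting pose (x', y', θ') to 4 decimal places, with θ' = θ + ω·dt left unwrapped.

θ' = -1.8326 + -1.0·2.0 = -3.8326
R = v/ω = 0.5/-1.0 = -0.5000
x' = -3.5 + -0.5000·(sin -3.8326 − sin -1.8326) = -4.3016
y' = 0 − -0.5000·(cos -3.8326 − cos -1.8326) = -0.2559

(-4.3016, -0.2559, -3.8326)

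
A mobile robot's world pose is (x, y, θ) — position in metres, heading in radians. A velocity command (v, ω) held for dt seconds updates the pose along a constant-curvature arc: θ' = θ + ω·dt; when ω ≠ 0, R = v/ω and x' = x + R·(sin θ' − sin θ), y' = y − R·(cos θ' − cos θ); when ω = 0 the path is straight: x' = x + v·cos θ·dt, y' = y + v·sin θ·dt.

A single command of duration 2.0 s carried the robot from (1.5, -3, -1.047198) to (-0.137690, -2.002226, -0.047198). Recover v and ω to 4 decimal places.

v = -1.0000, ω = 0.5000

Δθ = -0.047198 − -1.047198 = 1.000000
ω = Δθ/dt = 1.000000/2.0 = 0.5000
R = Δx/(sin θ' − sin θ) = -2.0000
v = R·ω = -2.0000·0.5000 = -1.0000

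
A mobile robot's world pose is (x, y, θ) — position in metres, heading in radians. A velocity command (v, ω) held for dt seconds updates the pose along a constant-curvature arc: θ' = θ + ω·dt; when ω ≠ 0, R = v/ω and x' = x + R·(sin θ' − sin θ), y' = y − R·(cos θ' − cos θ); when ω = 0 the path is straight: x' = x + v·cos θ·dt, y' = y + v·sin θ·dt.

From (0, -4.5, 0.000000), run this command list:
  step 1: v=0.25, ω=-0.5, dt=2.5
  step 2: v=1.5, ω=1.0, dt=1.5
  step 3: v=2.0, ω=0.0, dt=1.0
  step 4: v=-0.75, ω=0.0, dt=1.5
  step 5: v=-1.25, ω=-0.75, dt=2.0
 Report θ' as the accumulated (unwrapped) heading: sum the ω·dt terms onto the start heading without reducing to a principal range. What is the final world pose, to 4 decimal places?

(1.1229, -4.5169, -1.2500)

step 1: θ'=-1.2500 (R=-0.5000) → pose (0.4745, -4.8423, -1.2500)
step 2: θ'=0.2500 (R=1.5000) → pose (2.2691, -5.8227, 0.2500)
step 3: θ'=0.2500 (straight) → pose (4.2069, -5.3279, 0.2500)
step 4: θ'=0.2500 (straight) → pose (3.1169, -5.6062, 0.2500)
step 5: θ'=-1.2500 (R=1.6667) → pose (1.1229, -4.5169, -1.2500)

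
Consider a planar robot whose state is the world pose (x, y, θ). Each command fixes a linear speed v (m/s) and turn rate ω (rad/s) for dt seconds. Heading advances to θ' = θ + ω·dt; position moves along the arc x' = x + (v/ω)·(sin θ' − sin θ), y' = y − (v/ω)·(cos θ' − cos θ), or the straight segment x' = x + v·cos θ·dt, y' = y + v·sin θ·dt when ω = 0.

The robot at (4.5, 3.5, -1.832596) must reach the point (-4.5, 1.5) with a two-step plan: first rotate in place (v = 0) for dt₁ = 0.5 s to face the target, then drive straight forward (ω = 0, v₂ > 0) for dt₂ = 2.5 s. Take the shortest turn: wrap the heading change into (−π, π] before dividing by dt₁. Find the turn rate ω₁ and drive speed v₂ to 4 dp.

heading to target = atan2(1.5−3.5, -4.5−4.5) = -2.9229
Δθ = wrap(-2.9229 − -1.8326) = -1.0903; ω₁ = Δθ/dt₁ = -2.1807
distance = √((-4.5−4.5)² + (1.5−3.5)²) = 9.2195; v₂ = distance/dt₂ = 3.6878

ω₁ = -2.1807, v₂ = 3.6878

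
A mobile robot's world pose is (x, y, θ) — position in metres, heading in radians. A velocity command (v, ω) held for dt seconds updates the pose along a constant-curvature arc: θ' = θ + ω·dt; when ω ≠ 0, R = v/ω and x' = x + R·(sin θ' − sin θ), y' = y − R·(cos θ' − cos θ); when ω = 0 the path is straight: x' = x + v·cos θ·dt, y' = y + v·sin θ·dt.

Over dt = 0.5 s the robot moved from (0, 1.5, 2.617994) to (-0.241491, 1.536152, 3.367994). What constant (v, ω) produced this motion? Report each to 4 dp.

Δθ = 3.367994 − 2.617994 = 0.750000
ω = Δθ/dt = 0.750000/0.5 = 1.5000
R = Δx/(sin θ' − sin θ) = 0.3333
v = R·ω = 0.3333·1.5000 = 0.5000

v = 0.5000, ω = 1.5000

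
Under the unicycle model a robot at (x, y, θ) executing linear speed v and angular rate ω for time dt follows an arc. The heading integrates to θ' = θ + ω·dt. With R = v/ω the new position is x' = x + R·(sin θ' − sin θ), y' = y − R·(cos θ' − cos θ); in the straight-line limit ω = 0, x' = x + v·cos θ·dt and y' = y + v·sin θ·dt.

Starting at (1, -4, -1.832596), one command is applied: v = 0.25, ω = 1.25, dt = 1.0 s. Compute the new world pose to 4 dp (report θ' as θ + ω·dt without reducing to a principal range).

(1.0831, -4.2188, -0.5826)

θ' = -1.8326 + 1.25·1.0 = -0.5826
R = v/ω = 0.25/1.25 = 0.2000
x' = 1 + 0.2000·(sin -0.5826 − sin -1.8326) = 1.0831
y' = -4 − 0.2000·(cos -0.5826 − cos -1.8326) = -4.2188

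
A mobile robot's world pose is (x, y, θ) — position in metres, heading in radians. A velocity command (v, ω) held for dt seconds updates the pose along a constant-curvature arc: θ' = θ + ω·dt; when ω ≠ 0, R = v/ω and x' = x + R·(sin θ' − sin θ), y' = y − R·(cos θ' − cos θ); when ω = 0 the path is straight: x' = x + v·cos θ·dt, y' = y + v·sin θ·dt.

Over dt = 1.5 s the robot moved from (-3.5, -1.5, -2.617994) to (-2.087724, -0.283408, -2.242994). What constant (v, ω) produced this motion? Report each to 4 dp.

Δθ = -2.242994 − -2.617994 = 0.375000
ω = Δθ/dt = 0.375000/1.5 = 0.2500
R = Δx/(sin θ' − sin θ) = -5.0000
v = R·ω = -5.0000·0.2500 = -1.2500

v = -1.2500, ω = 0.2500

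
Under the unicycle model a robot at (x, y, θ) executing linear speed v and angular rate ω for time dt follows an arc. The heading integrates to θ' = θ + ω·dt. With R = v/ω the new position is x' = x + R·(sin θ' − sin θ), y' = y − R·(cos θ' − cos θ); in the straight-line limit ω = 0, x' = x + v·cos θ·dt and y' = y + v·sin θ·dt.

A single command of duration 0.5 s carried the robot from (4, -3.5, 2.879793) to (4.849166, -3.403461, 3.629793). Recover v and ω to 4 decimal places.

v = -1.7500, ω = 1.5000

Δθ = 3.629793 − 2.879793 = 0.750000
ω = Δθ/dt = 0.750000/0.5 = 1.5000
R = Δx/(sin θ' − sin θ) = -1.1667
v = R·ω = -1.1667·1.5000 = -1.7500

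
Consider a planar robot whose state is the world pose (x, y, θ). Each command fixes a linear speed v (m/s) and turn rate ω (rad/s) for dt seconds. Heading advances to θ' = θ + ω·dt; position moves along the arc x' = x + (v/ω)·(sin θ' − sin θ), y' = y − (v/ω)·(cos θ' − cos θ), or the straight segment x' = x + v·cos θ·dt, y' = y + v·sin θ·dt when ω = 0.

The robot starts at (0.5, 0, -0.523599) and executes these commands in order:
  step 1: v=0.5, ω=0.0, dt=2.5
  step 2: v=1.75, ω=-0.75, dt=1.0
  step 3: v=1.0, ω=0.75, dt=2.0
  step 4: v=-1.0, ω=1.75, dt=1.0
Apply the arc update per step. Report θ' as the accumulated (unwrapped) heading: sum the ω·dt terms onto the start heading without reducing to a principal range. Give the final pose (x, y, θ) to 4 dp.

(3.8243, -3.6536, 1.9764)

step 1: θ'=-0.5236 (straight) → pose (1.5825, -0.6250, -0.5236)
step 2: θ'=-1.2736 (R=-2.3333) → pose (2.6469, -1.9624, -1.2736)
step 3: θ'=0.2264 (R=1.3333) → pose (4.2211, -2.8713, 0.2264)
step 4: θ'=1.9764 (R=-0.5714) → pose (3.8243, -3.6536, 1.9764)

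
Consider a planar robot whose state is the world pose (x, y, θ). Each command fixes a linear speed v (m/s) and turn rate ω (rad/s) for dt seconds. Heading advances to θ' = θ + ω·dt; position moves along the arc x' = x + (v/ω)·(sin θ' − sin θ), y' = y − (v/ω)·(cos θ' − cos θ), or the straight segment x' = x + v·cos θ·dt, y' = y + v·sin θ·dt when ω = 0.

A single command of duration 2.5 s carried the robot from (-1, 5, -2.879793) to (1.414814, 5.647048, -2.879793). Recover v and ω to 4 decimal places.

Δθ = -2.879793 − -2.879793 = 0.000000
ω = Δθ/dt = 0.000000/2.5 = 0.0000
ω = 0 → v = (Δx·cos θ + Δy·sin θ)/dt = -1.0000

v = -1.0000, ω = 0.0000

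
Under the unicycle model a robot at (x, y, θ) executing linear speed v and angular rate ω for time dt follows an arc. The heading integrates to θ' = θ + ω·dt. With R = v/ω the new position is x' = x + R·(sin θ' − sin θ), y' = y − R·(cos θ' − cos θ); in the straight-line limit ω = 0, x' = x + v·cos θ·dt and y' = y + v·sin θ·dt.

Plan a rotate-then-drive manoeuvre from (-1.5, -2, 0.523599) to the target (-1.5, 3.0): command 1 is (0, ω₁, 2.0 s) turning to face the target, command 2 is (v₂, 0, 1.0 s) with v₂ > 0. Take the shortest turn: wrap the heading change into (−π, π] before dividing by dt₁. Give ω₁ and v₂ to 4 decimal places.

ω₁ = 0.5236, v₂ = 5.0000

heading to target = atan2(3−-2, -1.5−-1.5) = 1.5708
Δθ = wrap(1.5708 − 0.5236) = 1.0472; ω₁ = Δθ/dt₁ = 0.5236
distance = √((-1.5−-1.5)² + (3−-2)²) = 5.0000; v₂ = distance/dt₂ = 5.0000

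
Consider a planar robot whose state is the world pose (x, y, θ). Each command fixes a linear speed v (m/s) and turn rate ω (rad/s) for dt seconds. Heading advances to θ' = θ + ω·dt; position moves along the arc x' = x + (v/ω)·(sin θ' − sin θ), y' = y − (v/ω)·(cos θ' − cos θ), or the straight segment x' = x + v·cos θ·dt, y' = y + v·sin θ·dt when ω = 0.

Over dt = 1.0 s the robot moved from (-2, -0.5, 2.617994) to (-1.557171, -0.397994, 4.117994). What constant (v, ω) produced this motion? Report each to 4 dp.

Δθ = 4.117994 − 2.617994 = 1.500000
ω = Δθ/dt = 1.500000/1.0 = 1.5000
R = Δx/(sin θ' − sin θ) = -0.3333
v = R·ω = -0.3333·1.5000 = -0.5000

v = -0.5000, ω = 1.5000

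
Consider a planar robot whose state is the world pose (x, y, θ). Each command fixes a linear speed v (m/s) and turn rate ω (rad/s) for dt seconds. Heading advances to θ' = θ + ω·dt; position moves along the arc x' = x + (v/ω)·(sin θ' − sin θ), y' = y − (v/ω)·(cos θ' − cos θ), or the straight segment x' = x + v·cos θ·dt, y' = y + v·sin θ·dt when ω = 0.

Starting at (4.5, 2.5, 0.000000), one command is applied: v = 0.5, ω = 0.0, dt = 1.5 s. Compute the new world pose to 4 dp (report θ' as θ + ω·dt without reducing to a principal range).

(5.2500, 2.5000, 0.0000)

θ' = 0.0000 + 0.0·1.5 = 0.0000
ω = 0 → straight: x' = 4.5 + 0.5·cos(0.0000)·1.5 = 5.2500
y' = 2.5 + 0.5·sin(0.0000)·1.5 = 2.5000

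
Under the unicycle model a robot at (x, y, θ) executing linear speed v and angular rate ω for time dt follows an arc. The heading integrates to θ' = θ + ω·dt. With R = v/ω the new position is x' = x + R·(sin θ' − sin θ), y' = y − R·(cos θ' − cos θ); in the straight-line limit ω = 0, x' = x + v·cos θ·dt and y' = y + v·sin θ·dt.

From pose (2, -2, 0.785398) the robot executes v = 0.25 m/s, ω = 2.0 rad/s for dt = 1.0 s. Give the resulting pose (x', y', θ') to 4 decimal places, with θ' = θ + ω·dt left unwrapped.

θ' = 0.7854 + 2.0·1.0 = 2.7854
R = v/ω = 0.25/2.0 = 0.1250
x' = 2 + 0.1250·(sin 2.7854 − sin 0.7854) = 1.9552
y' = -2 − 0.1250·(cos 2.7854 − cos 0.7854) = -1.7945

(1.9552, -1.7945, 2.7854)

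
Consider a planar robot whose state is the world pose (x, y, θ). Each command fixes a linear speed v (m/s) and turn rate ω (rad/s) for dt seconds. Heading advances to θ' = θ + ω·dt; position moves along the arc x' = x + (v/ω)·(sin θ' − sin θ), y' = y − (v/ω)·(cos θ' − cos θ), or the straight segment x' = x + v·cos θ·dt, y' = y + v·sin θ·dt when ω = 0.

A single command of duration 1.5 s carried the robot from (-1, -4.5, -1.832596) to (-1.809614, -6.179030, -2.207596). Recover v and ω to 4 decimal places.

Δθ = -2.207596 − -1.832596 = -0.375000
ω = Δθ/dt = -0.375000/1.5 = -0.2500
R = −Δy/(cos θ' − cos θ) = -5.0000
v = R·ω = -5.0000·-0.2500 = 1.2500

v = 1.2500, ω = -0.2500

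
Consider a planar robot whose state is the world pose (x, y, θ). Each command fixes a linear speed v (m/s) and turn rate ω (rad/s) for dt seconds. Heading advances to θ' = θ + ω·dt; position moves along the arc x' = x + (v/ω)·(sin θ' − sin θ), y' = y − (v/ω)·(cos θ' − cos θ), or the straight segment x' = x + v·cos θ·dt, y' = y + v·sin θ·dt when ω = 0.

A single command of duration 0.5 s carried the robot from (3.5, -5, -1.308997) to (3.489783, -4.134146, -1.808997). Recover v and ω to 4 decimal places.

v = -1.7500, ω = -1.0000

Δθ = -1.808997 − -1.308997 = -0.500000
ω = Δθ/dt = -0.500000/0.5 = -1.0000
R = −Δy/(cos θ' − cos θ) = 1.7500
v = R·ω = 1.7500·-1.0000 = -1.7500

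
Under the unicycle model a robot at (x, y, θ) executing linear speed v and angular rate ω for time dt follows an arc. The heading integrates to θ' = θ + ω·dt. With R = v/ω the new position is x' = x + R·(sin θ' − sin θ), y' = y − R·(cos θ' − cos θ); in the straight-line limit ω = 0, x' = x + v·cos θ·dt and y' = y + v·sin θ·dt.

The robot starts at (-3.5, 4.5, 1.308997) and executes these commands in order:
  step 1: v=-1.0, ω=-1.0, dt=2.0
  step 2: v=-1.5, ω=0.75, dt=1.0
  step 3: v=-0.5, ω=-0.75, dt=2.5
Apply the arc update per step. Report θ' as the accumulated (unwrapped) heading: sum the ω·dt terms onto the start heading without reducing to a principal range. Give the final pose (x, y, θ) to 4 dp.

(-7.1818, 5.2709, -1.8160)

step 1: θ'=-0.6910 (R=1.0000) → pose (-5.1032, 3.9882, -0.6910)
step 2: θ'=0.0590 (R=-2.0000) → pose (-6.4958, 4.4435, 0.0590)
step 3: θ'=-1.8160 (R=0.6667) → pose (-7.1818, 5.2709, -1.8160)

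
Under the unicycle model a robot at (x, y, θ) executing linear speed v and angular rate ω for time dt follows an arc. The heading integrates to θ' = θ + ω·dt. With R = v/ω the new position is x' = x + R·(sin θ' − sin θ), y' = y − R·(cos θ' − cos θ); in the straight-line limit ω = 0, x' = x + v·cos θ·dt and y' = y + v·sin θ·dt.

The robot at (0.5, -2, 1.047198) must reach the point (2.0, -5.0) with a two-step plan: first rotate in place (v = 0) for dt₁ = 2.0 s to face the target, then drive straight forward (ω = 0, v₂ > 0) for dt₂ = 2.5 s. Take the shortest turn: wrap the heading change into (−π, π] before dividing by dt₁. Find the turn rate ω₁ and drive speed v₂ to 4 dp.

ω₁ = -1.0772, v₂ = 1.3416

heading to target = atan2(-5−-2, 2−0.5) = -1.1071
Δθ = wrap(-1.1071 − 1.0472) = -2.1543; ω₁ = Δθ/dt₁ = -1.0772
distance = √((2−0.5)² + (-5−-2)²) = 3.3541; v₂ = distance/dt₂ = 1.3416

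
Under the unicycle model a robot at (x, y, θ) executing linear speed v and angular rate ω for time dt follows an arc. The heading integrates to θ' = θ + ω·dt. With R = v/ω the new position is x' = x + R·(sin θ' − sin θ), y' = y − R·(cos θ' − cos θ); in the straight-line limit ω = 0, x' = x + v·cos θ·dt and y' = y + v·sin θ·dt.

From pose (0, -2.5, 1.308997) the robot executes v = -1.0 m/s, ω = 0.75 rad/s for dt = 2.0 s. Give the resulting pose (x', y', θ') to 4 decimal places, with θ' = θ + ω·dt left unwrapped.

θ' = 1.3090 + 0.75·2.0 = 2.8090
R = v/ω = -1.0/0.75 = -1.3333
x' = 0 + -1.3333·(sin 2.8090 − sin 1.3090) = 0.8526
y' = -2.5 − -1.3333·(cos 2.8090 − cos 1.3090) = -4.1054

(0.8526, -4.1054, 2.8090)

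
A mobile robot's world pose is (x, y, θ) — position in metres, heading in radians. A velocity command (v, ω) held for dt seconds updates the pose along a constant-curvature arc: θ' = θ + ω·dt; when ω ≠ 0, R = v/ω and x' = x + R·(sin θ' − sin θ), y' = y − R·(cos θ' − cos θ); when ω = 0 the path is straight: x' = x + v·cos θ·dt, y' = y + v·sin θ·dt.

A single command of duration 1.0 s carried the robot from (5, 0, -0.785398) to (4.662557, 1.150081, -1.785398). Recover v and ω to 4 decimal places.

v = -1.2500, ω = -1.0000

Δθ = -1.785398 − -0.785398 = -1.000000
ω = Δθ/dt = -1.000000/1.0 = -1.0000
R = −Δy/(cos θ' − cos θ) = 1.2500
v = R·ω = 1.2500·-1.0000 = -1.2500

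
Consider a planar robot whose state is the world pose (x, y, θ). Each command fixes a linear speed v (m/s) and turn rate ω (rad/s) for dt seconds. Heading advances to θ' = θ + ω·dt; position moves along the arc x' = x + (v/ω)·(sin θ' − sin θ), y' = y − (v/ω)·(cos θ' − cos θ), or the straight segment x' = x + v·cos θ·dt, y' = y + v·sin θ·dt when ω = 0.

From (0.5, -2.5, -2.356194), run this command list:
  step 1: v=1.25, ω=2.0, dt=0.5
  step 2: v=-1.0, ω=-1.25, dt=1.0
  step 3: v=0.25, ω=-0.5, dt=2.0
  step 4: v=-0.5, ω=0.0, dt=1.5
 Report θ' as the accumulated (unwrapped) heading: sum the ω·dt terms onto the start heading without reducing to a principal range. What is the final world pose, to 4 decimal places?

step 1: θ'=-1.3562 (R=0.6250) → pose (0.3313, -3.0750, -1.3562)
step 2: θ'=-2.6062 (R=0.8000) → pose (0.7048, -2.2166, -2.6062)
step 3: θ'=-3.6062 (R=-0.5000) → pose (0.2257, -2.2336, -3.6062)
step 4: θ'=-3.6062 (straight) → pose (0.8962, -2.5696, -3.6062)

(0.8962, -2.5696, -3.6062)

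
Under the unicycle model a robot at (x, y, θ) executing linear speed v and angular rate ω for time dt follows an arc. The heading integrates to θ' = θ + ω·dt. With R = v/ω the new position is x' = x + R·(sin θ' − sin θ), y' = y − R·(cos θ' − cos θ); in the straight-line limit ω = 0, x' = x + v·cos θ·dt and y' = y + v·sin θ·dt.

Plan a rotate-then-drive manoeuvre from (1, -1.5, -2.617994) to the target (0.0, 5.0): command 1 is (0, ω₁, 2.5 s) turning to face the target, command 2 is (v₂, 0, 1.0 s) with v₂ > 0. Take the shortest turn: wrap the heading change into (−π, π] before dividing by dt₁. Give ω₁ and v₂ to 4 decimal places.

ω₁ = -0.7767, v₂ = 6.5765

heading to target = atan2(5−-1.5, 0−1) = 1.7234
Δθ = wrap(1.7234 − -2.6180) = -1.9417; ω₁ = Δθ/dt₁ = -0.7767
distance = √((0−1)² + (5−-1.5)²) = 6.5765; v₂ = distance/dt₂ = 6.5765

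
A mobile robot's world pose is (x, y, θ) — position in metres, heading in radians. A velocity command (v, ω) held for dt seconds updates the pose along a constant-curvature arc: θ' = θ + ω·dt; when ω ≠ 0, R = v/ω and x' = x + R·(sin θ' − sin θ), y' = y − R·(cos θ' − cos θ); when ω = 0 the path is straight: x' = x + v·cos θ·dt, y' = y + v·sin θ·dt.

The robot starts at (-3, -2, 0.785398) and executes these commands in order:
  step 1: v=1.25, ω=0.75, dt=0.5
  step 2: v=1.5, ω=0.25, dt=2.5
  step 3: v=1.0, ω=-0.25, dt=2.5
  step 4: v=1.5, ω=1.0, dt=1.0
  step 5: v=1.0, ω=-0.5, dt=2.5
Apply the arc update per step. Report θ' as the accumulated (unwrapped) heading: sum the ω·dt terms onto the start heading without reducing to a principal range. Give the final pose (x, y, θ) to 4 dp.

(-2.0951, 8.4043, 0.9104)

step 1: θ'=1.1604 (R=1.6667) → pose (-2.6502, -1.4864, 1.1604)
step 2: θ'=1.7854 (R=6.0000) → pose (-2.2896, 2.1852, 1.7854)
step 3: θ'=1.1604 (R=-4.0000) → pose (-2.0492, 4.6329, 1.1604)
step 4: θ'=2.1604 (R=1.5000) → pose (-2.1779, 6.0654, 2.1604)
step 5: θ'=0.9104 (R=-2.0000) → pose (-2.0951, 8.4043, 0.9104)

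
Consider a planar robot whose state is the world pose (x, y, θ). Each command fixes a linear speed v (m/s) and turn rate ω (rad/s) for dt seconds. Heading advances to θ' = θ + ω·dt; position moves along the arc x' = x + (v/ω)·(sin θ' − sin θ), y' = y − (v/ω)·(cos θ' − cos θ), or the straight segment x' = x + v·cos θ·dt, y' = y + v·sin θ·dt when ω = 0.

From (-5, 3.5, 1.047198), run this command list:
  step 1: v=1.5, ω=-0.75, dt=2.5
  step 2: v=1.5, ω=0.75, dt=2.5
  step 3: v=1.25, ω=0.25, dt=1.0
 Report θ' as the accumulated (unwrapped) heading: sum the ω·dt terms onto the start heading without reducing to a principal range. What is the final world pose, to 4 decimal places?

step 1: θ'=-0.8278 (R=-2.0000) → pose (-1.7951, 3.8530, -0.8278)
step 2: θ'=1.0472 (R=2.0000) → pose (1.4099, 4.2060, 1.0472)
step 3: θ'=1.2972 (R=5.0000) → pose (1.8938, 5.3550, 1.2972)

(1.8938, 5.3550, 1.2972)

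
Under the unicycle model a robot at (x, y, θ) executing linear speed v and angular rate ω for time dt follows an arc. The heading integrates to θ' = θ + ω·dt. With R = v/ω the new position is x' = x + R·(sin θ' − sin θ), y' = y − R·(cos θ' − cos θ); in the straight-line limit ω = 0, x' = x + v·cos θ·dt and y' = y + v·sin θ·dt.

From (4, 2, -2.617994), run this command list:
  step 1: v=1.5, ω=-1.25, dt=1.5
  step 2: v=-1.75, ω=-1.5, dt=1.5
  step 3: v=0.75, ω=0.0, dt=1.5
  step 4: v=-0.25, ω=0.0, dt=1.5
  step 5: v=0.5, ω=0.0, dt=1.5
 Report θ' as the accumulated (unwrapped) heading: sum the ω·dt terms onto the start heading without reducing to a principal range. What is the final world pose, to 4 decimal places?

step 1: θ'=-4.4930 (R=-1.2000) → pose (2.2288, 2.7781, -4.4930)
step 2: θ'=-6.7430 (R=1.1667) → pose (0.5723, 1.4787, -6.7430)
step 3: θ'=-6.7430 (straight) → pose (1.5805, 0.9794, -6.7430)
step 4: θ'=-6.7430 (straight) → pose (1.2444, 1.1458, -6.7430)
step 5: θ'=-6.7430 (straight) → pose (1.9165, 0.8130, -6.7430)

(1.9165, 0.8130, -6.7430)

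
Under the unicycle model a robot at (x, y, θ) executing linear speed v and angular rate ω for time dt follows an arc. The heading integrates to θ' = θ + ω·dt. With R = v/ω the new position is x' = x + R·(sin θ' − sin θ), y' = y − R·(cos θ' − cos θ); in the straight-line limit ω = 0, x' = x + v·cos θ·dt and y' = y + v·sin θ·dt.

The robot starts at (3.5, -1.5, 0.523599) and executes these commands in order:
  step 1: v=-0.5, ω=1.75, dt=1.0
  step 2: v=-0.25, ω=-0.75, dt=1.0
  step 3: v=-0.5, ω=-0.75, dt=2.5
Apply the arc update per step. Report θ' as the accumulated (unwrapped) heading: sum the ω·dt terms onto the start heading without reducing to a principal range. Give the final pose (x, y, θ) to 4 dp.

(2.6081, -2.7578, -0.3514)

step 1: θ'=2.2736 (R=-0.2857) → pose (3.4248, -1.9321, 2.2736)
step 2: θ'=1.5236 (R=0.3333) → pose (3.5035, -2.1633, 1.5236)
step 3: θ'=-0.3514 (R=0.6667) → pose (2.6081, -2.7578, -0.3514)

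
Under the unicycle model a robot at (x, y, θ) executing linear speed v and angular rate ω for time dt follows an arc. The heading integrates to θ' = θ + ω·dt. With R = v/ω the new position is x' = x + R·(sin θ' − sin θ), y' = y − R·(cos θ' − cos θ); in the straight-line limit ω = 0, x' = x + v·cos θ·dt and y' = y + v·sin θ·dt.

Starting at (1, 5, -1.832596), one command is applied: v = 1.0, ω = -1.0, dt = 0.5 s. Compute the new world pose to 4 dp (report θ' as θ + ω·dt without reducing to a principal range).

(0.7577, 4.5686, -2.3326)

θ' = -1.8326 + -1.0·0.5 = -2.3326
R = v/ω = 1.0/-1.0 = -1.0000
x' = 1 + -1.0000·(sin -2.3326 − sin -1.8326) = 0.7577
y' = 5 − -1.0000·(cos -2.3326 − cos -1.8326) = 4.5686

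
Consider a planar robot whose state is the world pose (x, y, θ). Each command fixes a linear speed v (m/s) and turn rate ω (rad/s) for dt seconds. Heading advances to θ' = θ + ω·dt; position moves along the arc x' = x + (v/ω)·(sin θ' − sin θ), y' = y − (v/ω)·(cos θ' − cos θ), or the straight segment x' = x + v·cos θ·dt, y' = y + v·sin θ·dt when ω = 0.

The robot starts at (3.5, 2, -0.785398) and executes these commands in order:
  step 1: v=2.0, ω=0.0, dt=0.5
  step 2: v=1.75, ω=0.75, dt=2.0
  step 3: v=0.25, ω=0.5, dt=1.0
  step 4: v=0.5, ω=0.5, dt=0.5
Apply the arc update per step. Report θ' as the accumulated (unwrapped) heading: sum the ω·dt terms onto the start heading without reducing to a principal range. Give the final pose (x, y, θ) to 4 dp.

(7.5842, 1.6264, 1.4646)

step 1: θ'=-0.7854 (straight) → pose (4.2071, 1.2929, -0.7854)
step 2: θ'=0.7146 (R=2.3333) → pose (7.3861, 1.1803, 0.7146)
step 3: θ'=1.2146 (R=0.5000) → pose (7.5271, 1.3836, 1.2146)
step 4: θ'=1.4646 (R=1.0000) → pose (7.5842, 1.6264, 1.4646)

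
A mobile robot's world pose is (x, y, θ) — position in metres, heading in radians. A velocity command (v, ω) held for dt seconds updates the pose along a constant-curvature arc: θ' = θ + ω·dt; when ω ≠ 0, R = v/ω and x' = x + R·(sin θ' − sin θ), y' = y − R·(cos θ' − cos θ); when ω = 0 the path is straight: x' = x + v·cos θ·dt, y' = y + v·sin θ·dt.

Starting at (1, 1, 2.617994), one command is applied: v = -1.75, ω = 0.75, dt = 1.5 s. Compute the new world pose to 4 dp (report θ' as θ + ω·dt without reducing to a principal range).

(3.4869, 1.0968, 3.7430)

θ' = 2.6180 + 0.75·1.5 = 3.7430
R = v/ω = -1.75/0.75 = -2.3333
x' = 1 + -2.3333·(sin 3.7430 − sin 2.6180) = 3.4869
y' = 1 − -2.3333·(cos 3.7430 − cos 2.6180) = 1.0968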